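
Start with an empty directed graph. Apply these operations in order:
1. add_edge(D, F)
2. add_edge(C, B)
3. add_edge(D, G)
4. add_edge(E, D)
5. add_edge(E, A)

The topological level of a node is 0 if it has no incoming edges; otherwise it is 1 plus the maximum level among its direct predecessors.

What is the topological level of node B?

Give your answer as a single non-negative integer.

Answer: 1

Derivation:
Op 1: add_edge(D, F). Edges now: 1
Op 2: add_edge(C, B). Edges now: 2
Op 3: add_edge(D, G). Edges now: 3
Op 4: add_edge(E, D). Edges now: 4
Op 5: add_edge(E, A). Edges now: 5
Compute levels (Kahn BFS):
  sources (in-degree 0): C, E
  process C: level=0
    C->B: in-degree(B)=0, level(B)=1, enqueue
  process E: level=0
    E->A: in-degree(A)=0, level(A)=1, enqueue
    E->D: in-degree(D)=0, level(D)=1, enqueue
  process B: level=1
  process A: level=1
  process D: level=1
    D->F: in-degree(F)=0, level(F)=2, enqueue
    D->G: in-degree(G)=0, level(G)=2, enqueue
  process F: level=2
  process G: level=2
All levels: A:1, B:1, C:0, D:1, E:0, F:2, G:2
level(B) = 1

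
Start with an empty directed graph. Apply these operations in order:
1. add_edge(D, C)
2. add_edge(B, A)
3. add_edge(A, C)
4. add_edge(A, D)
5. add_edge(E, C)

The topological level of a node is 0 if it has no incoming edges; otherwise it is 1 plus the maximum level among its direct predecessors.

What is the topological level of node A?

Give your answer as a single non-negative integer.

Op 1: add_edge(D, C). Edges now: 1
Op 2: add_edge(B, A). Edges now: 2
Op 3: add_edge(A, C). Edges now: 3
Op 4: add_edge(A, D). Edges now: 4
Op 5: add_edge(E, C). Edges now: 5
Compute levels (Kahn BFS):
  sources (in-degree 0): B, E
  process B: level=0
    B->A: in-degree(A)=0, level(A)=1, enqueue
  process E: level=0
    E->C: in-degree(C)=2, level(C)>=1
  process A: level=1
    A->C: in-degree(C)=1, level(C)>=2
    A->D: in-degree(D)=0, level(D)=2, enqueue
  process D: level=2
    D->C: in-degree(C)=0, level(C)=3, enqueue
  process C: level=3
All levels: A:1, B:0, C:3, D:2, E:0
level(A) = 1

Answer: 1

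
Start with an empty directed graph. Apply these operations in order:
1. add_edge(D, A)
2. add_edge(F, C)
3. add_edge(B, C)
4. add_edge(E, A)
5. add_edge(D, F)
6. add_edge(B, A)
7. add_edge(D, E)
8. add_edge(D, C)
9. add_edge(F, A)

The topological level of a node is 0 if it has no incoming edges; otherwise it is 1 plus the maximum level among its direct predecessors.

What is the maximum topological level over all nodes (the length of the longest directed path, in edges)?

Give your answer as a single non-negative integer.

Op 1: add_edge(D, A). Edges now: 1
Op 2: add_edge(F, C). Edges now: 2
Op 3: add_edge(B, C). Edges now: 3
Op 4: add_edge(E, A). Edges now: 4
Op 5: add_edge(D, F). Edges now: 5
Op 6: add_edge(B, A). Edges now: 6
Op 7: add_edge(D, E). Edges now: 7
Op 8: add_edge(D, C). Edges now: 8
Op 9: add_edge(F, A). Edges now: 9
Compute levels (Kahn BFS):
  sources (in-degree 0): B, D
  process B: level=0
    B->A: in-degree(A)=3, level(A)>=1
    B->C: in-degree(C)=2, level(C)>=1
  process D: level=0
    D->A: in-degree(A)=2, level(A)>=1
    D->C: in-degree(C)=1, level(C)>=1
    D->E: in-degree(E)=0, level(E)=1, enqueue
    D->F: in-degree(F)=0, level(F)=1, enqueue
  process E: level=1
    E->A: in-degree(A)=1, level(A)>=2
  process F: level=1
    F->A: in-degree(A)=0, level(A)=2, enqueue
    F->C: in-degree(C)=0, level(C)=2, enqueue
  process A: level=2
  process C: level=2
All levels: A:2, B:0, C:2, D:0, E:1, F:1
max level = 2

Answer: 2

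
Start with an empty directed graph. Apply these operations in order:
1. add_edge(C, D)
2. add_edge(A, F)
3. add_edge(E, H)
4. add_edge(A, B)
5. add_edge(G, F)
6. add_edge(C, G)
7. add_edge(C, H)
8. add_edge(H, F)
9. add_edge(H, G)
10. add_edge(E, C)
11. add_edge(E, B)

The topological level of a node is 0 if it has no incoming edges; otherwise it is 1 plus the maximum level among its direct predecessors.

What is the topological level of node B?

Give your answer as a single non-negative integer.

Answer: 1

Derivation:
Op 1: add_edge(C, D). Edges now: 1
Op 2: add_edge(A, F). Edges now: 2
Op 3: add_edge(E, H). Edges now: 3
Op 4: add_edge(A, B). Edges now: 4
Op 5: add_edge(G, F). Edges now: 5
Op 6: add_edge(C, G). Edges now: 6
Op 7: add_edge(C, H). Edges now: 7
Op 8: add_edge(H, F). Edges now: 8
Op 9: add_edge(H, G). Edges now: 9
Op 10: add_edge(E, C). Edges now: 10
Op 11: add_edge(E, B). Edges now: 11
Compute levels (Kahn BFS):
  sources (in-degree 0): A, E
  process A: level=0
    A->B: in-degree(B)=1, level(B)>=1
    A->F: in-degree(F)=2, level(F)>=1
  process E: level=0
    E->B: in-degree(B)=0, level(B)=1, enqueue
    E->C: in-degree(C)=0, level(C)=1, enqueue
    E->H: in-degree(H)=1, level(H)>=1
  process B: level=1
  process C: level=1
    C->D: in-degree(D)=0, level(D)=2, enqueue
    C->G: in-degree(G)=1, level(G)>=2
    C->H: in-degree(H)=0, level(H)=2, enqueue
  process D: level=2
  process H: level=2
    H->F: in-degree(F)=1, level(F)>=3
    H->G: in-degree(G)=0, level(G)=3, enqueue
  process G: level=3
    G->F: in-degree(F)=0, level(F)=4, enqueue
  process F: level=4
All levels: A:0, B:1, C:1, D:2, E:0, F:4, G:3, H:2
level(B) = 1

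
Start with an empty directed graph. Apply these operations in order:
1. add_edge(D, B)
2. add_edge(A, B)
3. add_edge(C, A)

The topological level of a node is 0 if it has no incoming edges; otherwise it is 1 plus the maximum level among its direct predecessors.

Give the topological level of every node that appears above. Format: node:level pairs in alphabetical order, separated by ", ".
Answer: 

Op 1: add_edge(D, B). Edges now: 1
Op 2: add_edge(A, B). Edges now: 2
Op 3: add_edge(C, A). Edges now: 3
Compute levels (Kahn BFS):
  sources (in-degree 0): C, D
  process C: level=0
    C->A: in-degree(A)=0, level(A)=1, enqueue
  process D: level=0
    D->B: in-degree(B)=1, level(B)>=1
  process A: level=1
    A->B: in-degree(B)=0, level(B)=2, enqueue
  process B: level=2
All levels: A:1, B:2, C:0, D:0

Answer: A:1, B:2, C:0, D:0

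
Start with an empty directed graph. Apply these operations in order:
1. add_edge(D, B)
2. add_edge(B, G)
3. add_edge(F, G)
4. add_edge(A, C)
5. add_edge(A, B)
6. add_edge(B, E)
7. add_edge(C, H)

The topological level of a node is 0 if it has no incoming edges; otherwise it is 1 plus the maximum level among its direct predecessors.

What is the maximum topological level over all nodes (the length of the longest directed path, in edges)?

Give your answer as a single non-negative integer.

Op 1: add_edge(D, B). Edges now: 1
Op 2: add_edge(B, G). Edges now: 2
Op 3: add_edge(F, G). Edges now: 3
Op 4: add_edge(A, C). Edges now: 4
Op 5: add_edge(A, B). Edges now: 5
Op 6: add_edge(B, E). Edges now: 6
Op 7: add_edge(C, H). Edges now: 7
Compute levels (Kahn BFS):
  sources (in-degree 0): A, D, F
  process A: level=0
    A->B: in-degree(B)=1, level(B)>=1
    A->C: in-degree(C)=0, level(C)=1, enqueue
  process D: level=0
    D->B: in-degree(B)=0, level(B)=1, enqueue
  process F: level=0
    F->G: in-degree(G)=1, level(G)>=1
  process C: level=1
    C->H: in-degree(H)=0, level(H)=2, enqueue
  process B: level=1
    B->E: in-degree(E)=0, level(E)=2, enqueue
    B->G: in-degree(G)=0, level(G)=2, enqueue
  process H: level=2
  process E: level=2
  process G: level=2
All levels: A:0, B:1, C:1, D:0, E:2, F:0, G:2, H:2
max level = 2

Answer: 2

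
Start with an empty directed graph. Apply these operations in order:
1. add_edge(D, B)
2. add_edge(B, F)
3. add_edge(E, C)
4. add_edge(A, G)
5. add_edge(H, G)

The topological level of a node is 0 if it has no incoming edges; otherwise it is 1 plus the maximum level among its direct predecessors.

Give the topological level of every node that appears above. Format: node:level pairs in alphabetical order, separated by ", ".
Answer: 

Op 1: add_edge(D, B). Edges now: 1
Op 2: add_edge(B, F). Edges now: 2
Op 3: add_edge(E, C). Edges now: 3
Op 4: add_edge(A, G). Edges now: 4
Op 5: add_edge(H, G). Edges now: 5
Compute levels (Kahn BFS):
  sources (in-degree 0): A, D, E, H
  process A: level=0
    A->G: in-degree(G)=1, level(G)>=1
  process D: level=0
    D->B: in-degree(B)=0, level(B)=1, enqueue
  process E: level=0
    E->C: in-degree(C)=0, level(C)=1, enqueue
  process H: level=0
    H->G: in-degree(G)=0, level(G)=1, enqueue
  process B: level=1
    B->F: in-degree(F)=0, level(F)=2, enqueue
  process C: level=1
  process G: level=1
  process F: level=2
All levels: A:0, B:1, C:1, D:0, E:0, F:2, G:1, H:0

Answer: A:0, B:1, C:1, D:0, E:0, F:2, G:1, H:0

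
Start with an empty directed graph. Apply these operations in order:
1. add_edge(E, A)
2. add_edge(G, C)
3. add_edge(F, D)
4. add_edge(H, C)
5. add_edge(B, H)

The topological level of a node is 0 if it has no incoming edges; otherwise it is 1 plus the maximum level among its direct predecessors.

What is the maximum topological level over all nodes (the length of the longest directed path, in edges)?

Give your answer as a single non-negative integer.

Op 1: add_edge(E, A). Edges now: 1
Op 2: add_edge(G, C). Edges now: 2
Op 3: add_edge(F, D). Edges now: 3
Op 4: add_edge(H, C). Edges now: 4
Op 5: add_edge(B, H). Edges now: 5
Compute levels (Kahn BFS):
  sources (in-degree 0): B, E, F, G
  process B: level=0
    B->H: in-degree(H)=0, level(H)=1, enqueue
  process E: level=0
    E->A: in-degree(A)=0, level(A)=1, enqueue
  process F: level=0
    F->D: in-degree(D)=0, level(D)=1, enqueue
  process G: level=0
    G->C: in-degree(C)=1, level(C)>=1
  process H: level=1
    H->C: in-degree(C)=0, level(C)=2, enqueue
  process A: level=1
  process D: level=1
  process C: level=2
All levels: A:1, B:0, C:2, D:1, E:0, F:0, G:0, H:1
max level = 2

Answer: 2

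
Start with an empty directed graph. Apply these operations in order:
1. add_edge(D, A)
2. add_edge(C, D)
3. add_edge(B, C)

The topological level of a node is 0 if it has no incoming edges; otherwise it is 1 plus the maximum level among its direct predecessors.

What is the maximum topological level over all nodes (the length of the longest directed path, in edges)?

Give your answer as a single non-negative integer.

Op 1: add_edge(D, A). Edges now: 1
Op 2: add_edge(C, D). Edges now: 2
Op 3: add_edge(B, C). Edges now: 3
Compute levels (Kahn BFS):
  sources (in-degree 0): B
  process B: level=0
    B->C: in-degree(C)=0, level(C)=1, enqueue
  process C: level=1
    C->D: in-degree(D)=0, level(D)=2, enqueue
  process D: level=2
    D->A: in-degree(A)=0, level(A)=3, enqueue
  process A: level=3
All levels: A:3, B:0, C:1, D:2
max level = 3

Answer: 3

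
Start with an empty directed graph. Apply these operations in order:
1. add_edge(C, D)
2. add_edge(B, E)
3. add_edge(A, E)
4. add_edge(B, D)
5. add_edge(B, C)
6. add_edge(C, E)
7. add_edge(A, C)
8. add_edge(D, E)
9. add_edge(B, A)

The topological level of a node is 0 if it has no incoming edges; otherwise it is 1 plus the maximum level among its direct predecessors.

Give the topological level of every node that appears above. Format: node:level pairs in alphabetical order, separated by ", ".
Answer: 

Op 1: add_edge(C, D). Edges now: 1
Op 2: add_edge(B, E). Edges now: 2
Op 3: add_edge(A, E). Edges now: 3
Op 4: add_edge(B, D). Edges now: 4
Op 5: add_edge(B, C). Edges now: 5
Op 6: add_edge(C, E). Edges now: 6
Op 7: add_edge(A, C). Edges now: 7
Op 8: add_edge(D, E). Edges now: 8
Op 9: add_edge(B, A). Edges now: 9
Compute levels (Kahn BFS):
  sources (in-degree 0): B
  process B: level=0
    B->A: in-degree(A)=0, level(A)=1, enqueue
    B->C: in-degree(C)=1, level(C)>=1
    B->D: in-degree(D)=1, level(D)>=1
    B->E: in-degree(E)=3, level(E)>=1
  process A: level=1
    A->C: in-degree(C)=0, level(C)=2, enqueue
    A->E: in-degree(E)=2, level(E)>=2
  process C: level=2
    C->D: in-degree(D)=0, level(D)=3, enqueue
    C->E: in-degree(E)=1, level(E)>=3
  process D: level=3
    D->E: in-degree(E)=0, level(E)=4, enqueue
  process E: level=4
All levels: A:1, B:0, C:2, D:3, E:4

Answer: A:1, B:0, C:2, D:3, E:4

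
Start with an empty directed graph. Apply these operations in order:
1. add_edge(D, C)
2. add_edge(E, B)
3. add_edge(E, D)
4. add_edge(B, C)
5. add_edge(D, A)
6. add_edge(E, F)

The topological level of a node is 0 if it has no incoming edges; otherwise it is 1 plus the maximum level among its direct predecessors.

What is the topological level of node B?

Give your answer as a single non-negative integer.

Answer: 1

Derivation:
Op 1: add_edge(D, C). Edges now: 1
Op 2: add_edge(E, B). Edges now: 2
Op 3: add_edge(E, D). Edges now: 3
Op 4: add_edge(B, C). Edges now: 4
Op 5: add_edge(D, A). Edges now: 5
Op 6: add_edge(E, F). Edges now: 6
Compute levels (Kahn BFS):
  sources (in-degree 0): E
  process E: level=0
    E->B: in-degree(B)=0, level(B)=1, enqueue
    E->D: in-degree(D)=0, level(D)=1, enqueue
    E->F: in-degree(F)=0, level(F)=1, enqueue
  process B: level=1
    B->C: in-degree(C)=1, level(C)>=2
  process D: level=1
    D->A: in-degree(A)=0, level(A)=2, enqueue
    D->C: in-degree(C)=0, level(C)=2, enqueue
  process F: level=1
  process A: level=2
  process C: level=2
All levels: A:2, B:1, C:2, D:1, E:0, F:1
level(B) = 1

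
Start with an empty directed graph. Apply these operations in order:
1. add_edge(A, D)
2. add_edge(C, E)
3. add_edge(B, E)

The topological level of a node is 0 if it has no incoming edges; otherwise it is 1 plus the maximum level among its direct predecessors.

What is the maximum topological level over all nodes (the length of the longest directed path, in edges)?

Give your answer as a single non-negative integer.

Answer: 1

Derivation:
Op 1: add_edge(A, D). Edges now: 1
Op 2: add_edge(C, E). Edges now: 2
Op 3: add_edge(B, E). Edges now: 3
Compute levels (Kahn BFS):
  sources (in-degree 0): A, B, C
  process A: level=0
    A->D: in-degree(D)=0, level(D)=1, enqueue
  process B: level=0
    B->E: in-degree(E)=1, level(E)>=1
  process C: level=0
    C->E: in-degree(E)=0, level(E)=1, enqueue
  process D: level=1
  process E: level=1
All levels: A:0, B:0, C:0, D:1, E:1
max level = 1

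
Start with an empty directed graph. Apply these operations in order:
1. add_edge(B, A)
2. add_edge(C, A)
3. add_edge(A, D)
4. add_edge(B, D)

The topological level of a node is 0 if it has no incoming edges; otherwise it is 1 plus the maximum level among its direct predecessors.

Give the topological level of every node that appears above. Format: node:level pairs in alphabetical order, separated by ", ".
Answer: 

Answer: A:1, B:0, C:0, D:2

Derivation:
Op 1: add_edge(B, A). Edges now: 1
Op 2: add_edge(C, A). Edges now: 2
Op 3: add_edge(A, D). Edges now: 3
Op 4: add_edge(B, D). Edges now: 4
Compute levels (Kahn BFS):
  sources (in-degree 0): B, C
  process B: level=0
    B->A: in-degree(A)=1, level(A)>=1
    B->D: in-degree(D)=1, level(D)>=1
  process C: level=0
    C->A: in-degree(A)=0, level(A)=1, enqueue
  process A: level=1
    A->D: in-degree(D)=0, level(D)=2, enqueue
  process D: level=2
All levels: A:1, B:0, C:0, D:2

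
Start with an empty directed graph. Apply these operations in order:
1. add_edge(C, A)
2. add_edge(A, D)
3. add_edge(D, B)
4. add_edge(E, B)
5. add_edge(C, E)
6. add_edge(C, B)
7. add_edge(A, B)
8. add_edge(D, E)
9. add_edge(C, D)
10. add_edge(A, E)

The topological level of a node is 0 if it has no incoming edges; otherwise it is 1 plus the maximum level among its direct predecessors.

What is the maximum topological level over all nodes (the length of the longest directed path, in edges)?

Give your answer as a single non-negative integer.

Answer: 4

Derivation:
Op 1: add_edge(C, A). Edges now: 1
Op 2: add_edge(A, D). Edges now: 2
Op 3: add_edge(D, B). Edges now: 3
Op 4: add_edge(E, B). Edges now: 4
Op 5: add_edge(C, E). Edges now: 5
Op 6: add_edge(C, B). Edges now: 6
Op 7: add_edge(A, B). Edges now: 7
Op 8: add_edge(D, E). Edges now: 8
Op 9: add_edge(C, D). Edges now: 9
Op 10: add_edge(A, E). Edges now: 10
Compute levels (Kahn BFS):
  sources (in-degree 0): C
  process C: level=0
    C->A: in-degree(A)=0, level(A)=1, enqueue
    C->B: in-degree(B)=3, level(B)>=1
    C->D: in-degree(D)=1, level(D)>=1
    C->E: in-degree(E)=2, level(E)>=1
  process A: level=1
    A->B: in-degree(B)=2, level(B)>=2
    A->D: in-degree(D)=0, level(D)=2, enqueue
    A->E: in-degree(E)=1, level(E)>=2
  process D: level=2
    D->B: in-degree(B)=1, level(B)>=3
    D->E: in-degree(E)=0, level(E)=3, enqueue
  process E: level=3
    E->B: in-degree(B)=0, level(B)=4, enqueue
  process B: level=4
All levels: A:1, B:4, C:0, D:2, E:3
max level = 4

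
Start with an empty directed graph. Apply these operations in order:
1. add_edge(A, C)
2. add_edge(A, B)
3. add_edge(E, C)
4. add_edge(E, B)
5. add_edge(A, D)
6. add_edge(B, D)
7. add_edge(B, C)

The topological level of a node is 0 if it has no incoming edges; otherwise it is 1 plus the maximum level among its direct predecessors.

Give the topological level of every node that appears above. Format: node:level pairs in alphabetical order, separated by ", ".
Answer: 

Op 1: add_edge(A, C). Edges now: 1
Op 2: add_edge(A, B). Edges now: 2
Op 3: add_edge(E, C). Edges now: 3
Op 4: add_edge(E, B). Edges now: 4
Op 5: add_edge(A, D). Edges now: 5
Op 6: add_edge(B, D). Edges now: 6
Op 7: add_edge(B, C). Edges now: 7
Compute levels (Kahn BFS):
  sources (in-degree 0): A, E
  process A: level=0
    A->B: in-degree(B)=1, level(B)>=1
    A->C: in-degree(C)=2, level(C)>=1
    A->D: in-degree(D)=1, level(D)>=1
  process E: level=0
    E->B: in-degree(B)=0, level(B)=1, enqueue
    E->C: in-degree(C)=1, level(C)>=1
  process B: level=1
    B->C: in-degree(C)=0, level(C)=2, enqueue
    B->D: in-degree(D)=0, level(D)=2, enqueue
  process C: level=2
  process D: level=2
All levels: A:0, B:1, C:2, D:2, E:0

Answer: A:0, B:1, C:2, D:2, E:0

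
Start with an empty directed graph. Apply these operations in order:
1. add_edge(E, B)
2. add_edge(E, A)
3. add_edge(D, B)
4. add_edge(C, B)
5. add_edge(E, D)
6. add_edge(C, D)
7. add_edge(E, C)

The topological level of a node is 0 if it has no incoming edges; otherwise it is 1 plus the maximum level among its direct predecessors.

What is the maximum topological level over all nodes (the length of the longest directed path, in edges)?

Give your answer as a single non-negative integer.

Answer: 3

Derivation:
Op 1: add_edge(E, B). Edges now: 1
Op 2: add_edge(E, A). Edges now: 2
Op 3: add_edge(D, B). Edges now: 3
Op 4: add_edge(C, B). Edges now: 4
Op 5: add_edge(E, D). Edges now: 5
Op 6: add_edge(C, D). Edges now: 6
Op 7: add_edge(E, C). Edges now: 7
Compute levels (Kahn BFS):
  sources (in-degree 0): E
  process E: level=0
    E->A: in-degree(A)=0, level(A)=1, enqueue
    E->B: in-degree(B)=2, level(B)>=1
    E->C: in-degree(C)=0, level(C)=1, enqueue
    E->D: in-degree(D)=1, level(D)>=1
  process A: level=1
  process C: level=1
    C->B: in-degree(B)=1, level(B)>=2
    C->D: in-degree(D)=0, level(D)=2, enqueue
  process D: level=2
    D->B: in-degree(B)=0, level(B)=3, enqueue
  process B: level=3
All levels: A:1, B:3, C:1, D:2, E:0
max level = 3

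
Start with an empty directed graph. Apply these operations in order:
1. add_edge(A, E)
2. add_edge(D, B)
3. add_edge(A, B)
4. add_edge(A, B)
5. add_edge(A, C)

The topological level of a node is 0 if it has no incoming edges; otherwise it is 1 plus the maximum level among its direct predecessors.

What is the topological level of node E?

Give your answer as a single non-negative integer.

Op 1: add_edge(A, E). Edges now: 1
Op 2: add_edge(D, B). Edges now: 2
Op 3: add_edge(A, B). Edges now: 3
Op 4: add_edge(A, B) (duplicate, no change). Edges now: 3
Op 5: add_edge(A, C). Edges now: 4
Compute levels (Kahn BFS):
  sources (in-degree 0): A, D
  process A: level=0
    A->B: in-degree(B)=1, level(B)>=1
    A->C: in-degree(C)=0, level(C)=1, enqueue
    A->E: in-degree(E)=0, level(E)=1, enqueue
  process D: level=0
    D->B: in-degree(B)=0, level(B)=1, enqueue
  process C: level=1
  process E: level=1
  process B: level=1
All levels: A:0, B:1, C:1, D:0, E:1
level(E) = 1

Answer: 1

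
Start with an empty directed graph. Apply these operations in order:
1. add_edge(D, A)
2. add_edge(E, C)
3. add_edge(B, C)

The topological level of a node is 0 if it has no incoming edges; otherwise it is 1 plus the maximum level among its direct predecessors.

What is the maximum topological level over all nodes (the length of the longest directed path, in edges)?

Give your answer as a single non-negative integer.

Op 1: add_edge(D, A). Edges now: 1
Op 2: add_edge(E, C). Edges now: 2
Op 3: add_edge(B, C). Edges now: 3
Compute levels (Kahn BFS):
  sources (in-degree 0): B, D, E
  process B: level=0
    B->C: in-degree(C)=1, level(C)>=1
  process D: level=0
    D->A: in-degree(A)=0, level(A)=1, enqueue
  process E: level=0
    E->C: in-degree(C)=0, level(C)=1, enqueue
  process A: level=1
  process C: level=1
All levels: A:1, B:0, C:1, D:0, E:0
max level = 1

Answer: 1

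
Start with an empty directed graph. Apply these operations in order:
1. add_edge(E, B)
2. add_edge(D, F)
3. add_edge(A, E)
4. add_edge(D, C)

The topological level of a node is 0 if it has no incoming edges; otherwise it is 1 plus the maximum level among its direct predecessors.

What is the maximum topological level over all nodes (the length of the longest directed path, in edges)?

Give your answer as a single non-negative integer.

Op 1: add_edge(E, B). Edges now: 1
Op 2: add_edge(D, F). Edges now: 2
Op 3: add_edge(A, E). Edges now: 3
Op 4: add_edge(D, C). Edges now: 4
Compute levels (Kahn BFS):
  sources (in-degree 0): A, D
  process A: level=0
    A->E: in-degree(E)=0, level(E)=1, enqueue
  process D: level=0
    D->C: in-degree(C)=0, level(C)=1, enqueue
    D->F: in-degree(F)=0, level(F)=1, enqueue
  process E: level=1
    E->B: in-degree(B)=0, level(B)=2, enqueue
  process C: level=1
  process F: level=1
  process B: level=2
All levels: A:0, B:2, C:1, D:0, E:1, F:1
max level = 2

Answer: 2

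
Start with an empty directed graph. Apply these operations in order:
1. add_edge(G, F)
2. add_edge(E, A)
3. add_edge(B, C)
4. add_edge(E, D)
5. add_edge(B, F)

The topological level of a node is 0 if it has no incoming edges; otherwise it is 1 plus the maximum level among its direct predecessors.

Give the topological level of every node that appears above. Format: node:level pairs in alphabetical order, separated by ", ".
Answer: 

Answer: A:1, B:0, C:1, D:1, E:0, F:1, G:0

Derivation:
Op 1: add_edge(G, F). Edges now: 1
Op 2: add_edge(E, A). Edges now: 2
Op 3: add_edge(B, C). Edges now: 3
Op 4: add_edge(E, D). Edges now: 4
Op 5: add_edge(B, F). Edges now: 5
Compute levels (Kahn BFS):
  sources (in-degree 0): B, E, G
  process B: level=0
    B->C: in-degree(C)=0, level(C)=1, enqueue
    B->F: in-degree(F)=1, level(F)>=1
  process E: level=0
    E->A: in-degree(A)=0, level(A)=1, enqueue
    E->D: in-degree(D)=0, level(D)=1, enqueue
  process G: level=0
    G->F: in-degree(F)=0, level(F)=1, enqueue
  process C: level=1
  process A: level=1
  process D: level=1
  process F: level=1
All levels: A:1, B:0, C:1, D:1, E:0, F:1, G:0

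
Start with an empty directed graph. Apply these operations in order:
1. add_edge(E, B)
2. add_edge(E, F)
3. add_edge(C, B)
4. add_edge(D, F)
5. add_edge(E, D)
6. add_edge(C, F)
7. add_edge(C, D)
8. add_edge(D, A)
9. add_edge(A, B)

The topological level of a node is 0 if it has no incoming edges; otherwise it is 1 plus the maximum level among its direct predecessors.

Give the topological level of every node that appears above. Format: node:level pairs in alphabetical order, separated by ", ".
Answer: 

Op 1: add_edge(E, B). Edges now: 1
Op 2: add_edge(E, F). Edges now: 2
Op 3: add_edge(C, B). Edges now: 3
Op 4: add_edge(D, F). Edges now: 4
Op 5: add_edge(E, D). Edges now: 5
Op 6: add_edge(C, F). Edges now: 6
Op 7: add_edge(C, D). Edges now: 7
Op 8: add_edge(D, A). Edges now: 8
Op 9: add_edge(A, B). Edges now: 9
Compute levels (Kahn BFS):
  sources (in-degree 0): C, E
  process C: level=0
    C->B: in-degree(B)=2, level(B)>=1
    C->D: in-degree(D)=1, level(D)>=1
    C->F: in-degree(F)=2, level(F)>=1
  process E: level=0
    E->B: in-degree(B)=1, level(B)>=1
    E->D: in-degree(D)=0, level(D)=1, enqueue
    E->F: in-degree(F)=1, level(F)>=1
  process D: level=1
    D->A: in-degree(A)=0, level(A)=2, enqueue
    D->F: in-degree(F)=0, level(F)=2, enqueue
  process A: level=2
    A->B: in-degree(B)=0, level(B)=3, enqueue
  process F: level=2
  process B: level=3
All levels: A:2, B:3, C:0, D:1, E:0, F:2

Answer: A:2, B:3, C:0, D:1, E:0, F:2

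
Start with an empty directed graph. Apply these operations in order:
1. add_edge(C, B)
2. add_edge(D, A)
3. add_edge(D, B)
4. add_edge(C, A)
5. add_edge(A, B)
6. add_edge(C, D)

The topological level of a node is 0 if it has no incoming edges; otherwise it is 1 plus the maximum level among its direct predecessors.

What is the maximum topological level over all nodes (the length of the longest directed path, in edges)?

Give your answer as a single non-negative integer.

Answer: 3

Derivation:
Op 1: add_edge(C, B). Edges now: 1
Op 2: add_edge(D, A). Edges now: 2
Op 3: add_edge(D, B). Edges now: 3
Op 4: add_edge(C, A). Edges now: 4
Op 5: add_edge(A, B). Edges now: 5
Op 6: add_edge(C, D). Edges now: 6
Compute levels (Kahn BFS):
  sources (in-degree 0): C
  process C: level=0
    C->A: in-degree(A)=1, level(A)>=1
    C->B: in-degree(B)=2, level(B)>=1
    C->D: in-degree(D)=0, level(D)=1, enqueue
  process D: level=1
    D->A: in-degree(A)=0, level(A)=2, enqueue
    D->B: in-degree(B)=1, level(B)>=2
  process A: level=2
    A->B: in-degree(B)=0, level(B)=3, enqueue
  process B: level=3
All levels: A:2, B:3, C:0, D:1
max level = 3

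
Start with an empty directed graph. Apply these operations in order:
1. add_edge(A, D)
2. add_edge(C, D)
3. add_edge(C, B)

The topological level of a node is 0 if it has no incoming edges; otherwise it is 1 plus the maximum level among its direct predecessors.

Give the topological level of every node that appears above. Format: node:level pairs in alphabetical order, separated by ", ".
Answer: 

Answer: A:0, B:1, C:0, D:1

Derivation:
Op 1: add_edge(A, D). Edges now: 1
Op 2: add_edge(C, D). Edges now: 2
Op 3: add_edge(C, B). Edges now: 3
Compute levels (Kahn BFS):
  sources (in-degree 0): A, C
  process A: level=0
    A->D: in-degree(D)=1, level(D)>=1
  process C: level=0
    C->B: in-degree(B)=0, level(B)=1, enqueue
    C->D: in-degree(D)=0, level(D)=1, enqueue
  process B: level=1
  process D: level=1
All levels: A:0, B:1, C:0, D:1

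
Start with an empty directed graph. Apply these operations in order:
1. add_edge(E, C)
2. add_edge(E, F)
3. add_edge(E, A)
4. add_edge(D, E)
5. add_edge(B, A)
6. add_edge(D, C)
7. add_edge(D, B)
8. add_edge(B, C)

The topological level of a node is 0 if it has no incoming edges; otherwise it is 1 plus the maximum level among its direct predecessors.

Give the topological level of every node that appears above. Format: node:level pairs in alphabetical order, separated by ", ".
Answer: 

Answer: A:2, B:1, C:2, D:0, E:1, F:2

Derivation:
Op 1: add_edge(E, C). Edges now: 1
Op 2: add_edge(E, F). Edges now: 2
Op 3: add_edge(E, A). Edges now: 3
Op 4: add_edge(D, E). Edges now: 4
Op 5: add_edge(B, A). Edges now: 5
Op 6: add_edge(D, C). Edges now: 6
Op 7: add_edge(D, B). Edges now: 7
Op 8: add_edge(B, C). Edges now: 8
Compute levels (Kahn BFS):
  sources (in-degree 0): D
  process D: level=0
    D->B: in-degree(B)=0, level(B)=1, enqueue
    D->C: in-degree(C)=2, level(C)>=1
    D->E: in-degree(E)=0, level(E)=1, enqueue
  process B: level=1
    B->A: in-degree(A)=1, level(A)>=2
    B->C: in-degree(C)=1, level(C)>=2
  process E: level=1
    E->A: in-degree(A)=0, level(A)=2, enqueue
    E->C: in-degree(C)=0, level(C)=2, enqueue
    E->F: in-degree(F)=0, level(F)=2, enqueue
  process A: level=2
  process C: level=2
  process F: level=2
All levels: A:2, B:1, C:2, D:0, E:1, F:2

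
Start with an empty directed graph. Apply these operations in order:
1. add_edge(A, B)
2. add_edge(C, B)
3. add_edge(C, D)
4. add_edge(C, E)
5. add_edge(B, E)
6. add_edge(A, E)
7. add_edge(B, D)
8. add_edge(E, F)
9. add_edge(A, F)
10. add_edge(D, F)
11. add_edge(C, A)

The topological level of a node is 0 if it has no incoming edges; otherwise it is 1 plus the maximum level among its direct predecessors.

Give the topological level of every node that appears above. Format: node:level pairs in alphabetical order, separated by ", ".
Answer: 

Op 1: add_edge(A, B). Edges now: 1
Op 2: add_edge(C, B). Edges now: 2
Op 3: add_edge(C, D). Edges now: 3
Op 4: add_edge(C, E). Edges now: 4
Op 5: add_edge(B, E). Edges now: 5
Op 6: add_edge(A, E). Edges now: 6
Op 7: add_edge(B, D). Edges now: 7
Op 8: add_edge(E, F). Edges now: 8
Op 9: add_edge(A, F). Edges now: 9
Op 10: add_edge(D, F). Edges now: 10
Op 11: add_edge(C, A). Edges now: 11
Compute levels (Kahn BFS):
  sources (in-degree 0): C
  process C: level=0
    C->A: in-degree(A)=0, level(A)=1, enqueue
    C->B: in-degree(B)=1, level(B)>=1
    C->D: in-degree(D)=1, level(D)>=1
    C->E: in-degree(E)=2, level(E)>=1
  process A: level=1
    A->B: in-degree(B)=0, level(B)=2, enqueue
    A->E: in-degree(E)=1, level(E)>=2
    A->F: in-degree(F)=2, level(F)>=2
  process B: level=2
    B->D: in-degree(D)=0, level(D)=3, enqueue
    B->E: in-degree(E)=0, level(E)=3, enqueue
  process D: level=3
    D->F: in-degree(F)=1, level(F)>=4
  process E: level=3
    E->F: in-degree(F)=0, level(F)=4, enqueue
  process F: level=4
All levels: A:1, B:2, C:0, D:3, E:3, F:4

Answer: A:1, B:2, C:0, D:3, E:3, F:4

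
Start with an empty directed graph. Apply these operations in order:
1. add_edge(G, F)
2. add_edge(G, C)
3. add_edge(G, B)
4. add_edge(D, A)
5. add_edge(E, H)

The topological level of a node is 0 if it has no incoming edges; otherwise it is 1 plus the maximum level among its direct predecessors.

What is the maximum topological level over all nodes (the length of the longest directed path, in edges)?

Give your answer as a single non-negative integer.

Answer: 1

Derivation:
Op 1: add_edge(G, F). Edges now: 1
Op 2: add_edge(G, C). Edges now: 2
Op 3: add_edge(G, B). Edges now: 3
Op 4: add_edge(D, A). Edges now: 4
Op 5: add_edge(E, H). Edges now: 5
Compute levels (Kahn BFS):
  sources (in-degree 0): D, E, G
  process D: level=0
    D->A: in-degree(A)=0, level(A)=1, enqueue
  process E: level=0
    E->H: in-degree(H)=0, level(H)=1, enqueue
  process G: level=0
    G->B: in-degree(B)=0, level(B)=1, enqueue
    G->C: in-degree(C)=0, level(C)=1, enqueue
    G->F: in-degree(F)=0, level(F)=1, enqueue
  process A: level=1
  process H: level=1
  process B: level=1
  process C: level=1
  process F: level=1
All levels: A:1, B:1, C:1, D:0, E:0, F:1, G:0, H:1
max level = 1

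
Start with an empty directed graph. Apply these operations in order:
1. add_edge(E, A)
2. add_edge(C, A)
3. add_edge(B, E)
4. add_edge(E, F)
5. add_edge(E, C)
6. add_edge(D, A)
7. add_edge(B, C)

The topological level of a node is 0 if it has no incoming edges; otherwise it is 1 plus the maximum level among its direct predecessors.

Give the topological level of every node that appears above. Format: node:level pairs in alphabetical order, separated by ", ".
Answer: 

Answer: A:3, B:0, C:2, D:0, E:1, F:2

Derivation:
Op 1: add_edge(E, A). Edges now: 1
Op 2: add_edge(C, A). Edges now: 2
Op 3: add_edge(B, E). Edges now: 3
Op 4: add_edge(E, F). Edges now: 4
Op 5: add_edge(E, C). Edges now: 5
Op 6: add_edge(D, A). Edges now: 6
Op 7: add_edge(B, C). Edges now: 7
Compute levels (Kahn BFS):
  sources (in-degree 0): B, D
  process B: level=0
    B->C: in-degree(C)=1, level(C)>=1
    B->E: in-degree(E)=0, level(E)=1, enqueue
  process D: level=0
    D->A: in-degree(A)=2, level(A)>=1
  process E: level=1
    E->A: in-degree(A)=1, level(A)>=2
    E->C: in-degree(C)=0, level(C)=2, enqueue
    E->F: in-degree(F)=0, level(F)=2, enqueue
  process C: level=2
    C->A: in-degree(A)=0, level(A)=3, enqueue
  process F: level=2
  process A: level=3
All levels: A:3, B:0, C:2, D:0, E:1, F:2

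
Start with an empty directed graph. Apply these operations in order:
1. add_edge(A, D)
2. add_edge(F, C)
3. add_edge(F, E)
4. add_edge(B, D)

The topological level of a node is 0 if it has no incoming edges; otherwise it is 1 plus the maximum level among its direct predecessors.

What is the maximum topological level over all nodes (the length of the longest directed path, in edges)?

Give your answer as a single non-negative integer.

Answer: 1

Derivation:
Op 1: add_edge(A, D). Edges now: 1
Op 2: add_edge(F, C). Edges now: 2
Op 3: add_edge(F, E). Edges now: 3
Op 4: add_edge(B, D). Edges now: 4
Compute levels (Kahn BFS):
  sources (in-degree 0): A, B, F
  process A: level=0
    A->D: in-degree(D)=1, level(D)>=1
  process B: level=0
    B->D: in-degree(D)=0, level(D)=1, enqueue
  process F: level=0
    F->C: in-degree(C)=0, level(C)=1, enqueue
    F->E: in-degree(E)=0, level(E)=1, enqueue
  process D: level=1
  process C: level=1
  process E: level=1
All levels: A:0, B:0, C:1, D:1, E:1, F:0
max level = 1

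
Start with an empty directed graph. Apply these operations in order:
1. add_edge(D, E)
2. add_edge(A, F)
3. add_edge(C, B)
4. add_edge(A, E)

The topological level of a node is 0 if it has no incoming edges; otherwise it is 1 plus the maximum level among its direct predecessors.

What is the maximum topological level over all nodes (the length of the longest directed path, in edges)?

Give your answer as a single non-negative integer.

Op 1: add_edge(D, E). Edges now: 1
Op 2: add_edge(A, F). Edges now: 2
Op 3: add_edge(C, B). Edges now: 3
Op 4: add_edge(A, E). Edges now: 4
Compute levels (Kahn BFS):
  sources (in-degree 0): A, C, D
  process A: level=0
    A->E: in-degree(E)=1, level(E)>=1
    A->F: in-degree(F)=0, level(F)=1, enqueue
  process C: level=0
    C->B: in-degree(B)=0, level(B)=1, enqueue
  process D: level=0
    D->E: in-degree(E)=0, level(E)=1, enqueue
  process F: level=1
  process B: level=1
  process E: level=1
All levels: A:0, B:1, C:0, D:0, E:1, F:1
max level = 1

Answer: 1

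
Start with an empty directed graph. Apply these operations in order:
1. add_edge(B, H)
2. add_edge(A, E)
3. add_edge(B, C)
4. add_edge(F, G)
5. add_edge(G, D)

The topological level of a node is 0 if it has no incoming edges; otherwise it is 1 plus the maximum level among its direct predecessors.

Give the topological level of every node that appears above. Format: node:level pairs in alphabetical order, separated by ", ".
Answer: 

Op 1: add_edge(B, H). Edges now: 1
Op 2: add_edge(A, E). Edges now: 2
Op 3: add_edge(B, C). Edges now: 3
Op 4: add_edge(F, G). Edges now: 4
Op 5: add_edge(G, D). Edges now: 5
Compute levels (Kahn BFS):
  sources (in-degree 0): A, B, F
  process A: level=0
    A->E: in-degree(E)=0, level(E)=1, enqueue
  process B: level=0
    B->C: in-degree(C)=0, level(C)=1, enqueue
    B->H: in-degree(H)=0, level(H)=1, enqueue
  process F: level=0
    F->G: in-degree(G)=0, level(G)=1, enqueue
  process E: level=1
  process C: level=1
  process H: level=1
  process G: level=1
    G->D: in-degree(D)=0, level(D)=2, enqueue
  process D: level=2
All levels: A:0, B:0, C:1, D:2, E:1, F:0, G:1, H:1

Answer: A:0, B:0, C:1, D:2, E:1, F:0, G:1, H:1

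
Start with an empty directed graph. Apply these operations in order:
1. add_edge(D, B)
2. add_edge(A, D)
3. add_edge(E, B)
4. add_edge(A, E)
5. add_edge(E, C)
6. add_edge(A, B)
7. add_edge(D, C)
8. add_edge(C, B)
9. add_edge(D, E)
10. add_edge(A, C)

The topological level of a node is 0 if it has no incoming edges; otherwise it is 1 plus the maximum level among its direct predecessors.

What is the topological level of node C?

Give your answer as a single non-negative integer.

Op 1: add_edge(D, B). Edges now: 1
Op 2: add_edge(A, D). Edges now: 2
Op 3: add_edge(E, B). Edges now: 3
Op 4: add_edge(A, E). Edges now: 4
Op 5: add_edge(E, C). Edges now: 5
Op 6: add_edge(A, B). Edges now: 6
Op 7: add_edge(D, C). Edges now: 7
Op 8: add_edge(C, B). Edges now: 8
Op 9: add_edge(D, E). Edges now: 9
Op 10: add_edge(A, C). Edges now: 10
Compute levels (Kahn BFS):
  sources (in-degree 0): A
  process A: level=0
    A->B: in-degree(B)=3, level(B)>=1
    A->C: in-degree(C)=2, level(C)>=1
    A->D: in-degree(D)=0, level(D)=1, enqueue
    A->E: in-degree(E)=1, level(E)>=1
  process D: level=1
    D->B: in-degree(B)=2, level(B)>=2
    D->C: in-degree(C)=1, level(C)>=2
    D->E: in-degree(E)=0, level(E)=2, enqueue
  process E: level=2
    E->B: in-degree(B)=1, level(B)>=3
    E->C: in-degree(C)=0, level(C)=3, enqueue
  process C: level=3
    C->B: in-degree(B)=0, level(B)=4, enqueue
  process B: level=4
All levels: A:0, B:4, C:3, D:1, E:2
level(C) = 3

Answer: 3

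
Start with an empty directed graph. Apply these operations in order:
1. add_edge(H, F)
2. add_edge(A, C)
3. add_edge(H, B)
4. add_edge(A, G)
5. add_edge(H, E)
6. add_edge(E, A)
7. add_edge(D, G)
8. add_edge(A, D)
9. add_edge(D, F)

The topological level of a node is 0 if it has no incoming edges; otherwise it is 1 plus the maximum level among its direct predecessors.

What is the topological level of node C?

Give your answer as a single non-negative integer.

Op 1: add_edge(H, F). Edges now: 1
Op 2: add_edge(A, C). Edges now: 2
Op 3: add_edge(H, B). Edges now: 3
Op 4: add_edge(A, G). Edges now: 4
Op 5: add_edge(H, E). Edges now: 5
Op 6: add_edge(E, A). Edges now: 6
Op 7: add_edge(D, G). Edges now: 7
Op 8: add_edge(A, D). Edges now: 8
Op 9: add_edge(D, F). Edges now: 9
Compute levels (Kahn BFS):
  sources (in-degree 0): H
  process H: level=0
    H->B: in-degree(B)=0, level(B)=1, enqueue
    H->E: in-degree(E)=0, level(E)=1, enqueue
    H->F: in-degree(F)=1, level(F)>=1
  process B: level=1
  process E: level=1
    E->A: in-degree(A)=0, level(A)=2, enqueue
  process A: level=2
    A->C: in-degree(C)=0, level(C)=3, enqueue
    A->D: in-degree(D)=0, level(D)=3, enqueue
    A->G: in-degree(G)=1, level(G)>=3
  process C: level=3
  process D: level=3
    D->F: in-degree(F)=0, level(F)=4, enqueue
    D->G: in-degree(G)=0, level(G)=4, enqueue
  process F: level=4
  process G: level=4
All levels: A:2, B:1, C:3, D:3, E:1, F:4, G:4, H:0
level(C) = 3

Answer: 3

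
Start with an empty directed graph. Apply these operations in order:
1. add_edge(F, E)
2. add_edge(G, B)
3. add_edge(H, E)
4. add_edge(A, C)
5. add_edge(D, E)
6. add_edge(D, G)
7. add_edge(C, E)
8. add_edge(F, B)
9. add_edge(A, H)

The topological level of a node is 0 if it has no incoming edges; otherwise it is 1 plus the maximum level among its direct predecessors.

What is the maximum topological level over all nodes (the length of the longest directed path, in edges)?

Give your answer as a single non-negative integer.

Answer: 2

Derivation:
Op 1: add_edge(F, E). Edges now: 1
Op 2: add_edge(G, B). Edges now: 2
Op 3: add_edge(H, E). Edges now: 3
Op 4: add_edge(A, C). Edges now: 4
Op 5: add_edge(D, E). Edges now: 5
Op 6: add_edge(D, G). Edges now: 6
Op 7: add_edge(C, E). Edges now: 7
Op 8: add_edge(F, B). Edges now: 8
Op 9: add_edge(A, H). Edges now: 9
Compute levels (Kahn BFS):
  sources (in-degree 0): A, D, F
  process A: level=0
    A->C: in-degree(C)=0, level(C)=1, enqueue
    A->H: in-degree(H)=0, level(H)=1, enqueue
  process D: level=0
    D->E: in-degree(E)=3, level(E)>=1
    D->G: in-degree(G)=0, level(G)=1, enqueue
  process F: level=0
    F->B: in-degree(B)=1, level(B)>=1
    F->E: in-degree(E)=2, level(E)>=1
  process C: level=1
    C->E: in-degree(E)=1, level(E)>=2
  process H: level=1
    H->E: in-degree(E)=0, level(E)=2, enqueue
  process G: level=1
    G->B: in-degree(B)=0, level(B)=2, enqueue
  process E: level=2
  process B: level=2
All levels: A:0, B:2, C:1, D:0, E:2, F:0, G:1, H:1
max level = 2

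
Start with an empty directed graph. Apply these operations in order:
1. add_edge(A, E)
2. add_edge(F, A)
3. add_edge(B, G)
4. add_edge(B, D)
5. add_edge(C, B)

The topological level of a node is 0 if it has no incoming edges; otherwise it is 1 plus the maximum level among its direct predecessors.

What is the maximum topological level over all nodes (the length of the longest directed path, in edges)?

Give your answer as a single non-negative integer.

Answer: 2

Derivation:
Op 1: add_edge(A, E). Edges now: 1
Op 2: add_edge(F, A). Edges now: 2
Op 3: add_edge(B, G). Edges now: 3
Op 4: add_edge(B, D). Edges now: 4
Op 5: add_edge(C, B). Edges now: 5
Compute levels (Kahn BFS):
  sources (in-degree 0): C, F
  process C: level=0
    C->B: in-degree(B)=0, level(B)=1, enqueue
  process F: level=0
    F->A: in-degree(A)=0, level(A)=1, enqueue
  process B: level=1
    B->D: in-degree(D)=0, level(D)=2, enqueue
    B->G: in-degree(G)=0, level(G)=2, enqueue
  process A: level=1
    A->E: in-degree(E)=0, level(E)=2, enqueue
  process D: level=2
  process G: level=2
  process E: level=2
All levels: A:1, B:1, C:0, D:2, E:2, F:0, G:2
max level = 2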